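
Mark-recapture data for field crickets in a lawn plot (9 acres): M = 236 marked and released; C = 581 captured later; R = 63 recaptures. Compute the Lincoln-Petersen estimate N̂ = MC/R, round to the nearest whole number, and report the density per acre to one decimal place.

density ≈ 241.8 field crickets per acre

N̂ = 236·581/63 = 137116/63 ≈ 2176.4 → 2176
Density = N̂ / area = 2176 / 9 ≈ 241.78 → 241.8 per acre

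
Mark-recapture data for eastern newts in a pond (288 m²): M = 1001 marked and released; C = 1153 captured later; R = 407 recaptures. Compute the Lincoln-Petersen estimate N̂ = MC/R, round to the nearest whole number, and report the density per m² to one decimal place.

density ≈ 9.8 eastern newts per m²

N̂ = 1001·1153/407 = 1154153/407 ≈ 2835.8 → 2836
Density = N̂ / area = 2836 / 288 ≈ 9.847 → 9.8 per m²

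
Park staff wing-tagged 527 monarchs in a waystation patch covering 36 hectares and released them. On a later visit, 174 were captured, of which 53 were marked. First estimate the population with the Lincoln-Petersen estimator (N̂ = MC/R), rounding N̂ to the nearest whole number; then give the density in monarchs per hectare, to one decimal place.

N̂ = 527·174/53 = 91698/53 ≈ 1730.2 → 1730
Density = N̂ / area = 1730 / 36 ≈ 48.06 → 48.1 per hectare

density ≈ 48.1 monarchs per hectare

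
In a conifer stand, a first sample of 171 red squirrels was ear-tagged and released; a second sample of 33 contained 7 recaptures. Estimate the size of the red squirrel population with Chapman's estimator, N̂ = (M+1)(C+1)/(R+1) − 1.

N̂ = (171+1)(33+1)/(7+1) − 1 = 172·34/8 − 1
= 5848/8 − 1 = 731 − 1 = 730

N = 730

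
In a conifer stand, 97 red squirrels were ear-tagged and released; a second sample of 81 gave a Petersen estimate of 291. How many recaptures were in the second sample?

From N = M·C/R: R = M·C / N = 97·81 / 291 = 7857 / 291 = 27.

R = 27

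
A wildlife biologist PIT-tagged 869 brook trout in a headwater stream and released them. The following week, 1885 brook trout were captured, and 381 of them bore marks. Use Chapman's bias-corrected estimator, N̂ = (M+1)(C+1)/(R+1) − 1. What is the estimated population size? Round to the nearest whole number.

N̂ = (869+1)(1885+1)/(381+1) − 1 = 870·1886/382 − 1
= 1640820/382 − 1 ≈ 4295.3 − 1 ≈ 4294.3 → 4294

N ≈ 4294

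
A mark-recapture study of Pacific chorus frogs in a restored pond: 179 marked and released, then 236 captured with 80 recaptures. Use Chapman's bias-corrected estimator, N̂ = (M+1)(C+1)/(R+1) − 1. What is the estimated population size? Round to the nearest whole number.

N̂ = (179+1)(236+1)/(80+1) − 1 = 180·237/81 − 1
= 42660/81 − 1 ≈ 526.7 − 1 ≈ 525.7 → 526

N ≈ 526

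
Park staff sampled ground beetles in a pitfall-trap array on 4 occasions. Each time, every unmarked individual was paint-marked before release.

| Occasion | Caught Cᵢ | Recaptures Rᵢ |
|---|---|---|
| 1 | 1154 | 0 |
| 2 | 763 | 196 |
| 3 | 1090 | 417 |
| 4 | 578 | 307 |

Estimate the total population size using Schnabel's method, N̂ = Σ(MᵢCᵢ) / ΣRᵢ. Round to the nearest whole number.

N ≈ 4500

Marked at large before each occasion: Mᵢ = Σⱼ<ᵢ (Cⱼ − Rⱼ) → M1=0, M2=1154, M3=1721, M4=2394
Σ MᵢCᵢ = 0·1154 + 1154·763 + 1721·1090 + 2394·578 = 0 + 880502 + 1875890 + 1383732 = 4140124
Σ Rᵢ = 0 + 196 + 417 + 307 = 920
N̂ = 4140124 / 920 ≈ 4500.1 → 4500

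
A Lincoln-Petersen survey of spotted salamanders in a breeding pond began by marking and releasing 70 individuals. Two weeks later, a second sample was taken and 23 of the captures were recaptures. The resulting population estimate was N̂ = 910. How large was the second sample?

C = 299

From N = M·C/R: C = N·R / M = 910·23 / 70 = 20930 / 70 = 299.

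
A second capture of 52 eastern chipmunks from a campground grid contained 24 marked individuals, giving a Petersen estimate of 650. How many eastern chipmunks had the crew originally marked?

M = 300

From N = M·C/R: M = N·R / C = 650·24 / 52 = 15600 / 52 = 300.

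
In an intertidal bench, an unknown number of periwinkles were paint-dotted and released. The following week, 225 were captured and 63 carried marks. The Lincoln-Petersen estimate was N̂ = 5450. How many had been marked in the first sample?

From N = M·C/R: M = N·R / C = 5450·63 / 225 = 343350 / 225 = 1526.

M = 1526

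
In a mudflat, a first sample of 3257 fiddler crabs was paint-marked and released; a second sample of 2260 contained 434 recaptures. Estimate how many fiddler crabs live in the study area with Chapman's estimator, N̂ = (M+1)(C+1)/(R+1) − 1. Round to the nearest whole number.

N̂ = (3257+1)(2260+1)/(434+1) − 1 = 3258·2261/435 − 1
= 7366338/435 − 1 ≈ 16934.1 − 1 ≈ 16933.1 → 16933

N ≈ 16,933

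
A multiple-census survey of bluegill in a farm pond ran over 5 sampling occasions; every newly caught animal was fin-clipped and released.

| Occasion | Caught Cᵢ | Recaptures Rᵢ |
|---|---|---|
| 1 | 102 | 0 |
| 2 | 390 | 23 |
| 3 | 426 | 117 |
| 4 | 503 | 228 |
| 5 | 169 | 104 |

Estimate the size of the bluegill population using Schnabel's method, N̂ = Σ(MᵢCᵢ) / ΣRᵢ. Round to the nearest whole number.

N ≈ 1714

Marked at large before each occasion: Mᵢ = Σⱼ<ᵢ (Cⱼ − Rⱼ) → M1=0, M2=102, M3=469, M4=778, M5=1053
Σ MᵢCᵢ = 0·102 + 102·390 + 469·426 + 778·503 + 1053·169 = 0 + 39780 + 199794 + 391334 + 177957 = 808865
Σ Rᵢ = 0 + 23 + 117 + 228 + 104 = 472
N̂ = 808865 / 472 ≈ 1713.7 → 1714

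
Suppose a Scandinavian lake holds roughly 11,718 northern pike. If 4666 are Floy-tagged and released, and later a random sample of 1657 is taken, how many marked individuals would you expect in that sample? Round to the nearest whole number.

expected recaptures ≈ 660

Expected recaptures E[R] = M·C / N.
E[R] = 4666 × 1657 / 11718 = 7731562 / 11718 ≈ 659.8 → 660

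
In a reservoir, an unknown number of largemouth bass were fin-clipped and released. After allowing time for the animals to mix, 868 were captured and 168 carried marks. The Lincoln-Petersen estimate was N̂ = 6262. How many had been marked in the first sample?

M = 1212

From N = M·C/R: M = N·R / C = 6262·168 / 868 = 1052016 / 868 = 1212.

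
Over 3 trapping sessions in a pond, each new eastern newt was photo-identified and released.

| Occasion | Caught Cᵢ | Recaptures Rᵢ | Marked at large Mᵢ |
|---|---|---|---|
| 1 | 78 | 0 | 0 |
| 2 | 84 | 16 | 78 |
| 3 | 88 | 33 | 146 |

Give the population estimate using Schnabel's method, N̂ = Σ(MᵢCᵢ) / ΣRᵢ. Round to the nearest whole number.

Σ MᵢCᵢ = 0·78 + 78·84 + 146·88 = 0 + 6552 + 12848 = 19400
Σ Rᵢ = 0 + 16 + 33 = 49
N̂ = 19400 / 49 ≈ 395.9 → 396

N ≈ 396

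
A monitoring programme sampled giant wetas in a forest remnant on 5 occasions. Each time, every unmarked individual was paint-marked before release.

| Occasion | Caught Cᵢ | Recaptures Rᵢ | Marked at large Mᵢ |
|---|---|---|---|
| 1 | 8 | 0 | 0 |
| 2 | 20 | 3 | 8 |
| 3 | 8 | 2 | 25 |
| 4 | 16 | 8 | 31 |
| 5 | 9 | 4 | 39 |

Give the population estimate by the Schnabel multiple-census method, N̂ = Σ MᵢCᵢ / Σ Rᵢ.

N = 71

Σ MᵢCᵢ = 0·8 + 8·20 + 25·8 + 31·16 + 39·9 = 0 + 160 + 200 + 496 + 351 = 1207
Σ Rᵢ = 0 + 3 + 2 + 8 + 4 = 17
N̂ = 1207 / 17 = 71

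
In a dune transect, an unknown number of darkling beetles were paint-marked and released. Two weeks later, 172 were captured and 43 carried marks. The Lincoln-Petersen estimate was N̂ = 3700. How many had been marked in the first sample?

From N = M·C/R: M = N·R / C = 3700·43 / 172 = 159100 / 172 = 925.

M = 925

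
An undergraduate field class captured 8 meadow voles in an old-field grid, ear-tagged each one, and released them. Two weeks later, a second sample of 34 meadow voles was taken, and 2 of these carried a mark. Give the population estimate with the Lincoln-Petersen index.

Lincoln-Petersen assumes M/N = R/C, so N = M·C / R.
N = (8 × 34) / 2 = 272 / 2 = 136

N = 136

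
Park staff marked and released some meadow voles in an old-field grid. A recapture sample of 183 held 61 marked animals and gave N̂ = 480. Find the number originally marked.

From N = M·C/R: M = N·R / C = 480·61 / 183 = 29280 / 183 = 160.

M = 160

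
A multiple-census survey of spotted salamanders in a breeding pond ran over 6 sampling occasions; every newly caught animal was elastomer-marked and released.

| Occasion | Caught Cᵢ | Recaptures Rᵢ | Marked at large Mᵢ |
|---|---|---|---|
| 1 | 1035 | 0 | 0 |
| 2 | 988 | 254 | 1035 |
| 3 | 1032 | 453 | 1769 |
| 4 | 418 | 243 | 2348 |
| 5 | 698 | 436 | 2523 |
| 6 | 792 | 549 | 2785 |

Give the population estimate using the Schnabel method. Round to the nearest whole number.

Σ MᵢCᵢ = 0·1035 + 1035·988 + 1769·1032 + 2348·418 + 2523·698 + 2785·792 = 0 + 1022580 + 1825608 + 981464 + 1761054 + 2205720 = 7796426
Σ Rᵢ = 0 + 254 + 453 + 243 + 436 + 549 = 1935
N̂ = 7796426 / 1935 ≈ 4029.2 → 4029

N ≈ 4029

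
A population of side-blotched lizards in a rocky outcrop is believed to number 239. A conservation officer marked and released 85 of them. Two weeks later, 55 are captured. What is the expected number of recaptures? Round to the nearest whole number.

The marked fraction of the population is 85/239, so in a sample of 55 expect C·(M/N) marked.
E[R] = 85 × 55 / 239 = 4675 / 239 ≈ 19.6 → 20

expected recaptures ≈ 20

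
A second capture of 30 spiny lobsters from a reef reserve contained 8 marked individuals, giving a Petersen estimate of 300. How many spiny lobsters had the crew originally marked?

M = 80

From N = M·C/R: M = N·R / C = 300·8 / 30 = 2400 / 30 = 80.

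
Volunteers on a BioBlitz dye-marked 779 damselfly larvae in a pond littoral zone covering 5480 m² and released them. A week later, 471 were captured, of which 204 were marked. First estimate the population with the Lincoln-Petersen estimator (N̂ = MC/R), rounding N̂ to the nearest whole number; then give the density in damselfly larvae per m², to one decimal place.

N̂ = 779·471/204 = 366909/204 ≈ 1798.6 → 1799
Density = N̂ / area = 1799 / 5480 ≈ 0.33 → 0.3 per m²

density ≈ 0.3 damselfly larvae per m²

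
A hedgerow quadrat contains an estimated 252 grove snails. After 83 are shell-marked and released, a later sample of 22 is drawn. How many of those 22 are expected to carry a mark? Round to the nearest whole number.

Expected recaptures E[R] = M·C / N.
E[R] = 83 × 22 / 252 = 1826 / 252 ≈ 7.2 → 7

expected recaptures ≈ 7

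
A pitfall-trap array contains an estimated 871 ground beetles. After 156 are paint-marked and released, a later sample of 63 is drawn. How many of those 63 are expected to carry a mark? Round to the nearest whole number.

expected recaptures ≈ 11

Expected recaptures E[R] = M·C / N.
E[R] = 156 × 63 / 871 = 9828 / 871 ≈ 11.3 → 11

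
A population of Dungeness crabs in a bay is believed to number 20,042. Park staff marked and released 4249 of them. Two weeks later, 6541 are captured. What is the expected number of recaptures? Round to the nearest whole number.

expected recaptures ≈ 1387

Expected recaptures E[R] = M·C / N.
E[R] = 4249 × 6541 / 20042 = 27792709 / 20042 ≈ 1386.7 → 1387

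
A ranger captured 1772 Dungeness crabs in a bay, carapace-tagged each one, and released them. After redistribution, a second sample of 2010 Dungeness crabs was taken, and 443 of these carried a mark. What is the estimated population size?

N = 8040

Lincoln-Petersen assumes M/N = R/C, so N = M·C / R.
N = (1772 × 2010) / 443 = 3561720 / 443 = 8040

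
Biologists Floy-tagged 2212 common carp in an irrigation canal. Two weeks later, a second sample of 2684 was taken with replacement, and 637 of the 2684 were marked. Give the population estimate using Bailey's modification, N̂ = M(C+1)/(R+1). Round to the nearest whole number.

N̂ = 2212·(2684+1)/(637+1) = 2212·2685/638 = 5939220/638 ≈ 9309.1 → 9309

N ≈ 9309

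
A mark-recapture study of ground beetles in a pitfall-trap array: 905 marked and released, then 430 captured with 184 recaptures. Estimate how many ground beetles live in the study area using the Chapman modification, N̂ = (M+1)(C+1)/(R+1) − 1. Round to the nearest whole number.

N ≈ 2110

N̂ = (905+1)(430+1)/(184+1) − 1 = 906·431/185 − 1
= 390486/185 − 1 ≈ 2110.7 − 1 ≈ 2109.7 → 2110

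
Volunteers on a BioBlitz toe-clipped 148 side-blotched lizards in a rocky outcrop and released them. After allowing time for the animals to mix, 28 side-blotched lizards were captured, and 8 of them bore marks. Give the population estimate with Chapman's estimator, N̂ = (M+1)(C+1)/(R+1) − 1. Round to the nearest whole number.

N ≈ 479

N̂ = (148+1)(28+1)/(8+1) − 1 = 149·29/9 − 1
= 4321/9 − 1 ≈ 480.1 − 1 ≈ 479.1 → 479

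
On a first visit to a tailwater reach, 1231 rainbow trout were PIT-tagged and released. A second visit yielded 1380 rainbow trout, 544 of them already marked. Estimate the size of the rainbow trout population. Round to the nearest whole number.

N ≈ 3123

Lincoln-Petersen assumes M/N = R/C, so N = M·C / R.
N = (1231 × 1380) / 544 = 1698780 / 544 ≈ 3122.8 → 3123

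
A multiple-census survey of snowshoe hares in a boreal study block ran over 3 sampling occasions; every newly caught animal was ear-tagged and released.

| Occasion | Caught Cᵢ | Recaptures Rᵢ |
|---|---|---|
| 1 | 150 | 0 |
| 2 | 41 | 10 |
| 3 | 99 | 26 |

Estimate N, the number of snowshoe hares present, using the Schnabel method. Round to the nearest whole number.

N ≈ 669

Marked at large before each occasion: Mᵢ = Σⱼ<ᵢ (Cⱼ − Rⱼ) → M1=0, M2=150, M3=181
Σ MᵢCᵢ = 0·150 + 150·41 + 181·99 = 0 + 6150 + 17919 = 24069
Σ Rᵢ = 0 + 10 + 26 = 36
N̂ = 24069 / 36 ≈ 668.6 → 669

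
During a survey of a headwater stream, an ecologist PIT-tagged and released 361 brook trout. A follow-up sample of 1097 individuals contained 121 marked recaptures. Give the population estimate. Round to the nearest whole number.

N = (361 × 1097) / 121 = 396017 / 121 ≈ 3272.9 → 3273

N ≈ 3273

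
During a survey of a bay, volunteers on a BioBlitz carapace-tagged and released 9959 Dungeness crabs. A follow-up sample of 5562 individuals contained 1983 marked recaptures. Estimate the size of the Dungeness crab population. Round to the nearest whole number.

N ≈ 27,933

Lincoln-Petersen assumes M/N = R/C, so N = M·C / R.
N = (9959 × 5562) / 1983 = 55391958 / 1983 ≈ 27933.4 → 27933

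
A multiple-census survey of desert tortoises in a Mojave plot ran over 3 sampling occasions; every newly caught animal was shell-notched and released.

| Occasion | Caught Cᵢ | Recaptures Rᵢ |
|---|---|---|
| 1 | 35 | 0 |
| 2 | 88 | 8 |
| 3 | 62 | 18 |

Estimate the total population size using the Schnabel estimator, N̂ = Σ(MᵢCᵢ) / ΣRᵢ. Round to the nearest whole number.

N ≈ 393

Marked at large before each occasion: Mᵢ = Σⱼ<ᵢ (Cⱼ − Rⱼ) → M1=0, M2=35, M3=115
Σ MᵢCᵢ = 0·35 + 35·88 + 115·62 = 0 + 3080 + 7130 = 10210
Σ Rᵢ = 0 + 8 + 18 = 26
N̂ = 10210 / 26 ≈ 392.7 → 393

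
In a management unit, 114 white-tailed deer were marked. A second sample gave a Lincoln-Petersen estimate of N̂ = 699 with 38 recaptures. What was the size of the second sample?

From N = M·C/R: C = N·R / M = 699·38 / 114 = 26562 / 114 = 233.

C = 233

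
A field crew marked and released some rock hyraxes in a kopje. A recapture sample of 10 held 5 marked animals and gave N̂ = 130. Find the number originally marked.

From N = M·C/R: M = N·R / C = 130·5 / 10 = 650 / 10 = 65.

M = 65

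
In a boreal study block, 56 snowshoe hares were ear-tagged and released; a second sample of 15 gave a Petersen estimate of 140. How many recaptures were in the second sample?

R = 6

From N = M·C/R: R = M·C / N = 56·15 / 140 = 840 / 140 = 6.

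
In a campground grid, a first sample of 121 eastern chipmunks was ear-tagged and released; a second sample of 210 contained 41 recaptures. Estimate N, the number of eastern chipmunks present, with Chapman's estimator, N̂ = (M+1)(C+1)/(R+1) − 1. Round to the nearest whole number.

N̂ = (121+1)(210+1)/(41+1) − 1 = 122·211/42 − 1
= 25742/42 − 1 ≈ 612.9 − 1 ≈ 611.9 → 612

N ≈ 612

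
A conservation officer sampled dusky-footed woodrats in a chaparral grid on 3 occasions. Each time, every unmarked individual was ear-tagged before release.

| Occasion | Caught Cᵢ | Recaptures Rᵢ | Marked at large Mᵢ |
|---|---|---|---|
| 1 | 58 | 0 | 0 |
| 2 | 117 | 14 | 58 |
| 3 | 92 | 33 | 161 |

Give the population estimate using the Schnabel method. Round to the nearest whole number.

N ≈ 460

Σ MᵢCᵢ = 0·58 + 58·117 + 161·92 = 0 + 6786 + 14812 = 21598
Σ Rᵢ = 0 + 14 + 33 = 47
N̂ = 21598 / 47 ≈ 459.5 → 460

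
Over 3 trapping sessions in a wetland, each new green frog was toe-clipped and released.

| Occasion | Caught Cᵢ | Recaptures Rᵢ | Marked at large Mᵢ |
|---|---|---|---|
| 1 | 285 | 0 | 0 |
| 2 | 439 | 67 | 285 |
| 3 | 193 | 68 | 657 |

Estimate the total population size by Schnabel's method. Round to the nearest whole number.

N ≈ 1866

Σ MᵢCᵢ = 0·285 + 285·439 + 657·193 = 0 + 125115 + 126801 = 251916
Σ Rᵢ = 0 + 67 + 68 = 135
N̂ = 251916 / 135 ≈ 1866.0 → 1866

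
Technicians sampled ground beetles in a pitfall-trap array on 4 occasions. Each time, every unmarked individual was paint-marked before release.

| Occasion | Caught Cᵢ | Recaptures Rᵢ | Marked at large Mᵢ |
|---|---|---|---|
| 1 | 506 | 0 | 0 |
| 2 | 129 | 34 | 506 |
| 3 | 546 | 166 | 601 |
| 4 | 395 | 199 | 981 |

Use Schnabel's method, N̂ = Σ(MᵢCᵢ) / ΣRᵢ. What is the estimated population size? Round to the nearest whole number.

N ≈ 1957

Σ MᵢCᵢ = 0·506 + 506·129 + 601·546 + 981·395 = 0 + 65274 + 328146 + 387495 = 780915
Σ Rᵢ = 0 + 34 + 166 + 199 = 399
N̂ = 780915 / 399 ≈ 1957.2 → 1957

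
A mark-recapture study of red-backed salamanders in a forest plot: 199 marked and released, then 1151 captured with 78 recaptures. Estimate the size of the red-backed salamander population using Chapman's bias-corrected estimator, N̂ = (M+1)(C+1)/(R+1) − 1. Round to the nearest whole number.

N̂ = (199+1)(1151+1)/(78+1) − 1 = 200·1152/79 − 1
= 230400/79 − 1 ≈ 2916.46 − 1 ≈ 2915.46 → 2915

N ≈ 2915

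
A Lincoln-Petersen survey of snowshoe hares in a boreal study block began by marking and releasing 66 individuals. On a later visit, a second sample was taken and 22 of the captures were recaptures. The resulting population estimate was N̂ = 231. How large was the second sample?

C = 77

From N = M·C/R: C = N·R / M = 231·22 / 66 = 5082 / 66 = 77.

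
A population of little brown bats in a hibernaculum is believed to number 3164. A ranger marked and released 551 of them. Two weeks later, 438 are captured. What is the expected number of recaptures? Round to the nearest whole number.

expected recaptures ≈ 76

The marked fraction of the population is 551/3164, so in a sample of 438 expect C·(M/N) marked.
E[R] = 551 × 438 / 3164 = 241338 / 3164 ≈ 76.3 → 76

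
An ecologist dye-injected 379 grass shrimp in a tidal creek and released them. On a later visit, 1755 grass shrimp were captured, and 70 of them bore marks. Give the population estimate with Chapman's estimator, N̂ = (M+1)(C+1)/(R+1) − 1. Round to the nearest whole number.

N̂ = (379+1)(1755+1)/(70+1) − 1 = 380·1756/71 − 1
= 667280/71 − 1 ≈ 9398.3 − 1 ≈ 9397.3 → 9397

N ≈ 9397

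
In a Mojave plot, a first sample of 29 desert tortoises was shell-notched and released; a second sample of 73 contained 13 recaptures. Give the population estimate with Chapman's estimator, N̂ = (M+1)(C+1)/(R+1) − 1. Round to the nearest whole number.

N ≈ 158

N̂ = (29+1)(73+1)/(13+1) − 1 = 30·74/14 − 1
= 2220/14 − 1 ≈ 158.6 − 1 ≈ 157.6 → 158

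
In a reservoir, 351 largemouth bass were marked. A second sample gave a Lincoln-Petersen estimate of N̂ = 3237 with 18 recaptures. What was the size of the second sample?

From N = M·C/R: C = N·R / M = 3237·18 / 351 = 58266 / 351 = 166.

C = 166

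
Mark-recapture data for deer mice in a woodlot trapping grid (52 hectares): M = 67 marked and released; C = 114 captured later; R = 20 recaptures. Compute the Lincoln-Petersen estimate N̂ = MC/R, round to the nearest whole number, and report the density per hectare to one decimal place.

N̂ = 67·114/20 = 7638/20 ≈ 381.9 → 382
Density = N̂ / area = 382 / 52 ≈ 7.346 → 7.3 per hectare

density ≈ 7.3 deer mice per hectare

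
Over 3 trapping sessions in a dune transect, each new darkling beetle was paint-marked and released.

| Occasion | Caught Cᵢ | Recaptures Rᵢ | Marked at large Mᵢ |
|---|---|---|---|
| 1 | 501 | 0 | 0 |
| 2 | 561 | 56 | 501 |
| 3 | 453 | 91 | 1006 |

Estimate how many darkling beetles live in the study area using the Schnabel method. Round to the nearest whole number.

Σ MᵢCᵢ = 0·501 + 501·561 + 1006·453 = 0 + 281061 + 455718 = 736779
Σ Rᵢ = 0 + 56 + 91 = 147
N̂ = 736779 / 147 ≈ 5012.1 → 5012

N ≈ 5012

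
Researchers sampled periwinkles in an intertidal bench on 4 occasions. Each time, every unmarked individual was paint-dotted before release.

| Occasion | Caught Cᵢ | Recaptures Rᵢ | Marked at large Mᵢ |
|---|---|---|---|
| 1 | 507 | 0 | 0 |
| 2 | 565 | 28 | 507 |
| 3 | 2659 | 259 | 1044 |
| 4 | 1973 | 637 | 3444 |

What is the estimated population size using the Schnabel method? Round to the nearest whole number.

N ≈ 10,668

Σ MᵢCᵢ = 0·507 + 507·565 + 1044·2659 + 3444·1973 = 0 + 286455 + 2775996 + 6795012 = 9857463
Σ Rᵢ = 0 + 28 + 259 + 637 = 924
N̂ = 9857463 / 924 ≈ 10668.2 → 10668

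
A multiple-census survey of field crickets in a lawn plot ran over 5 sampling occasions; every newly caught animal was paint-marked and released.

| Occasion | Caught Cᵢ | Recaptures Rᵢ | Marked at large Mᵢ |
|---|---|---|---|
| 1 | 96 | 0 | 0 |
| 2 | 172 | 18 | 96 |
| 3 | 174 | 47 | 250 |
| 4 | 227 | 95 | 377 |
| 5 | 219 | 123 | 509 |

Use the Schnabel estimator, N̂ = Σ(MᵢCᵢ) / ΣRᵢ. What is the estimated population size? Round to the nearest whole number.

Σ MᵢCᵢ = 0·96 + 96·172 + 250·174 + 377·227 + 509·219 = 0 + 16512 + 43500 + 85579 + 111471 = 257062
Σ Rᵢ = 0 + 18 + 47 + 95 + 123 = 283
N̂ = 257062 / 283 ≈ 908.3 → 908

N ≈ 908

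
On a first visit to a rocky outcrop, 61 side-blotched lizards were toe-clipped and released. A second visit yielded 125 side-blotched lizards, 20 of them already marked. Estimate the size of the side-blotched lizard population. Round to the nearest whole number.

If marked individuals mix randomly, R/C ≈ M/N, giving N ≈ M·C/R.
N = (61 × 125) / 20 = 7625 / 20 ≈ 381.2 → 381

N ≈ 381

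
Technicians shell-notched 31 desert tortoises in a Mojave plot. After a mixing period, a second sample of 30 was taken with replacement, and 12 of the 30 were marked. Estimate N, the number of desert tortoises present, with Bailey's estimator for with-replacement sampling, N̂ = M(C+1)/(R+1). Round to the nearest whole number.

N̂ = 31·(30+1)/(12+1) = 31·31/13 = 961/13 ≈ 73.9 → 74

N ≈ 74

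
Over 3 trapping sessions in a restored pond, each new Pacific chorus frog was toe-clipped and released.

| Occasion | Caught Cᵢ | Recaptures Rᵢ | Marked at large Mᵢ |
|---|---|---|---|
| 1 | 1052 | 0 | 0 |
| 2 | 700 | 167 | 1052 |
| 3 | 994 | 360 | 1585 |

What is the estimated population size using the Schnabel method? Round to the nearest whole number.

N ≈ 4387

Σ MᵢCᵢ = 0·1052 + 1052·700 + 1585·994 = 0 + 736400 + 1575490 = 2311890
Σ Rᵢ = 0 + 167 + 360 = 527
N̂ = 2311890 / 527 ≈ 4386.9 → 4387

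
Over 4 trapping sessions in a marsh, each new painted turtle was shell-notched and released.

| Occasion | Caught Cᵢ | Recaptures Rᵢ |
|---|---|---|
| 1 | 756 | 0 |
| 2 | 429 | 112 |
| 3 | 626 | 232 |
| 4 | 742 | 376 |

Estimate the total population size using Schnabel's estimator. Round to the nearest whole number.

Marked at large before each occasion: Mᵢ = Σⱼ<ᵢ (Cⱼ − Rⱼ) → M1=0, M2=756, M3=1073, M4=1467
Σ MᵢCᵢ = 0·756 + 756·429 + 1073·626 + 1467·742 = 0 + 324324 + 671698 + 1088514 = 2084536
Σ Rᵢ = 0 + 112 + 232 + 376 = 720
N̂ = 2084536 / 720 ≈ 2895.2 → 2895

N ≈ 2895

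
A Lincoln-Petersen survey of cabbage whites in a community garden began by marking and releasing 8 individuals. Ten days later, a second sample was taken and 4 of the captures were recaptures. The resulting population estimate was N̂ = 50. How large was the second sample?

C = 25

From N = M·C/R: C = N·R / M = 50·4 / 8 = 200 / 8 = 25.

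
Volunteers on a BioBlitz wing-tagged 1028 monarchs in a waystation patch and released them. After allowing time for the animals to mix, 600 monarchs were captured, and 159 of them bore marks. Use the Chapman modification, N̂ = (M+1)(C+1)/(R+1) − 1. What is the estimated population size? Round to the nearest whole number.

N ≈ 3864

N̂ = (1028+1)(600+1)/(159+1) − 1 = 1029·601/160 − 1
= 618429/160 − 1 ≈ 3865.2 − 1 ≈ 3864.2 → 3864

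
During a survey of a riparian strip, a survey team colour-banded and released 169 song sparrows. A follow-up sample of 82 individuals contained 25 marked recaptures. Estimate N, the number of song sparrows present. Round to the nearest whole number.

N ≈ 554

Lincoln-Petersen assumes M/N = R/C, so N = M·C / R.
N = (169 × 82) / 25 = 13858 / 25 ≈ 554.3 → 554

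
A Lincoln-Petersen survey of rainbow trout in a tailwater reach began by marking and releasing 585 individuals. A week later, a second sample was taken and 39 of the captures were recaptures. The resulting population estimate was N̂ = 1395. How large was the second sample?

C = 93

From N = M·C/R: C = N·R / M = 1395·39 / 585 = 54405 / 585 = 93.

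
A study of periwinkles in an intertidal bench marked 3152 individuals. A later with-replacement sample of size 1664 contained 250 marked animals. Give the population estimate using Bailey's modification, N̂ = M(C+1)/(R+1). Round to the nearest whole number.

N ≈ 20,909

N̂ = 3152·(1664+1)/(250+1) = 3152·1665/251 = 5248080/251 ≈ 20908.7 → 20909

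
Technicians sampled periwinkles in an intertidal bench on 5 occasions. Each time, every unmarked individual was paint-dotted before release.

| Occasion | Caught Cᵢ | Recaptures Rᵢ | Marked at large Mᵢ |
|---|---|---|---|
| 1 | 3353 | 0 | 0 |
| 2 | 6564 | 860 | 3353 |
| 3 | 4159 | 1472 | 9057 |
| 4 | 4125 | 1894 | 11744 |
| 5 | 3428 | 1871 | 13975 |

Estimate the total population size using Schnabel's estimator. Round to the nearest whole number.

N ≈ 25,591

Σ MᵢCᵢ = 0·3353 + 3353·6564 + 9057·4159 + 11744·4125 + 13975·3428 = 0 + 22009092 + 37668063 + 48444000 + 47906300 = 156027455
Σ Rᵢ = 0 + 860 + 1472 + 1894 + 1871 = 6097
N̂ = 156027455 / 6097 ≈ 25590.9 → 25591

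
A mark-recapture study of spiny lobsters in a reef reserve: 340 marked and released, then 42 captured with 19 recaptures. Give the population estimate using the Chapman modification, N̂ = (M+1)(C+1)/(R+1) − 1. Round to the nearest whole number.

N ≈ 732

N̂ = (340+1)(42+1)/(19+1) − 1 = 341·43/20 − 1
= 14663/20 − 1 ≈ 733.1 − 1 ≈ 732.1 → 732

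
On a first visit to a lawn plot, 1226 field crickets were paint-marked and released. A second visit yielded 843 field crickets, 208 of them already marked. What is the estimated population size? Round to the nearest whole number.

N ≈ 4969

The marked fraction in the recapture sample should equal the marked fraction in the population: 208/843 = 1226/N.
N = (1226 × 843) / 208 = 1033518 / 208 ≈ 4968.8 → 4969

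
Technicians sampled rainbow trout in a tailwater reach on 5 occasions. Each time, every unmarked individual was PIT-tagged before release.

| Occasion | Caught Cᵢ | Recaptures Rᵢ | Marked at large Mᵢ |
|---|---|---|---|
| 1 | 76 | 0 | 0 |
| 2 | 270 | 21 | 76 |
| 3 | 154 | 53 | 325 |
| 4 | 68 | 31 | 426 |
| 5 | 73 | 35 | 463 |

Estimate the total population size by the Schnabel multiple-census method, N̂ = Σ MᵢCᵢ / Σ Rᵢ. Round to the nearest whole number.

Σ MᵢCᵢ = 0·76 + 76·270 + 325·154 + 426·68 + 463·73 = 0 + 20520 + 50050 + 28968 + 33799 = 133337
Σ Rᵢ = 0 + 21 + 53 + 31 + 35 = 140
N̂ = 133337 / 140 ≈ 952.4 → 952

N ≈ 952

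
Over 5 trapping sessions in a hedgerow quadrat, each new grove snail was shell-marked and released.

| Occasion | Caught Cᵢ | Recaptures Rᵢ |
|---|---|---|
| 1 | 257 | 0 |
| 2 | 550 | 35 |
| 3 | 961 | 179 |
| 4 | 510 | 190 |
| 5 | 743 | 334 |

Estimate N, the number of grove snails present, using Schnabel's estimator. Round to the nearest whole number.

N ≈ 4157

Marked at large before each occasion: Mᵢ = Σⱼ<ᵢ (Cⱼ − Rⱼ) → M1=0, M2=257, M3=772, M4=1554, M5=1874
Σ MᵢCᵢ = 0·257 + 257·550 + 772·961 + 1554·510 + 1874·743 = 0 + 141350 + 741892 + 792540 + 1392382 = 3068164
Σ Rᵢ = 0 + 35 + 179 + 190 + 334 = 738
N̂ = 3068164 / 738 ≈ 4157.4 → 4157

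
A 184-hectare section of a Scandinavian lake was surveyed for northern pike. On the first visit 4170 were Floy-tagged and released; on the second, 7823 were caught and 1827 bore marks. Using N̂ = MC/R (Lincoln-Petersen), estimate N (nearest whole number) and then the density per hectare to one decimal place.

density ≈ 97.0 northern pike per hectare

N̂ = 4170·7823/1827 = 32621910/1827 ≈ 17855.45 → 17855
Density = N̂ / area = 17855 / 184 ≈ 97.04 → 97.0 per hectare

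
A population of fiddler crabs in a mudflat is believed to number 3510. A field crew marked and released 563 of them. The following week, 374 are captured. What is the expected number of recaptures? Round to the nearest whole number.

Expected recaptures E[R] = M·C / N.
E[R] = 563 × 374 / 3510 = 210562 / 3510 ≈ 60.0 → 60

expected recaptures ≈ 60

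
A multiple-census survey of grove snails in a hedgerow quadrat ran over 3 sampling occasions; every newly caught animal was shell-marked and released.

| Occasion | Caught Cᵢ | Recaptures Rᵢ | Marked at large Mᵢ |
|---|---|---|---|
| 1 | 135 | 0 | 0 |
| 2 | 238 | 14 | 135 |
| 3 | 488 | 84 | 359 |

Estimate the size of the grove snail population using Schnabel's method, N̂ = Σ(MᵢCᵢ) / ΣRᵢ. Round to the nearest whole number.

N ≈ 2116

Σ MᵢCᵢ = 0·135 + 135·238 + 359·488 = 0 + 32130 + 175192 = 207322
Σ Rᵢ = 0 + 14 + 84 = 98
N̂ = 207322 / 98 ≈ 2115.5 → 2116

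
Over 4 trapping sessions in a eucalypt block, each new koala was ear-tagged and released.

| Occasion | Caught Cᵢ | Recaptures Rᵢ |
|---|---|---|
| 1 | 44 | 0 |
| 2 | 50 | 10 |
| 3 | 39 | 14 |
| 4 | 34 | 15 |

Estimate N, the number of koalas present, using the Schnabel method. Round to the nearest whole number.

N ≈ 235

Marked at large before each occasion: Mᵢ = Σⱼ<ᵢ (Cⱼ − Rⱼ) → M1=0, M2=44, M3=84, M4=109
Σ MᵢCᵢ = 0·44 + 44·50 + 84·39 + 109·34 = 0 + 2200 + 3276 + 3706 = 9182
Σ Rᵢ = 0 + 10 + 14 + 15 = 39
N̂ = 9182 / 39 ≈ 235.4 → 235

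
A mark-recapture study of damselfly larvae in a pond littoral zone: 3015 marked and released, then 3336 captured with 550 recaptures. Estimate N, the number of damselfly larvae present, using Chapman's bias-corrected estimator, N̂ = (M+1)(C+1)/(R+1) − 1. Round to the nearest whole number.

N ≈ 18,265

N̂ = (3015+1)(3336+1)/(550+1) − 1 = 3016·3337/551 − 1
= 10064392/551 − 1 ≈ 18265.7 − 1 ≈ 18264.7 → 18265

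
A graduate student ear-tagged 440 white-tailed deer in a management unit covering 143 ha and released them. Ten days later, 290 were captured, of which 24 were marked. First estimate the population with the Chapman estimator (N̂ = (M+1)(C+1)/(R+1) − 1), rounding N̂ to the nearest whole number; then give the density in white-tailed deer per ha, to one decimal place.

N̂ = 441·291/25 − 1 = 128331/25 − 1 ≈ 5132.2 → 5132
Density = N̂ / area = 5132 / 143 ≈ 35.89 → 35.9 per ha

density ≈ 35.9 white-tailed deer per ha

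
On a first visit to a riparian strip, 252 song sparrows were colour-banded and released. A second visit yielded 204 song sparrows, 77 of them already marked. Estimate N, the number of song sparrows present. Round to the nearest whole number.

If marked individuals mix randomly, R/C ≈ M/N, giving N ≈ M·C/R.
N = (252 × 204) / 77 = 51408 / 77 ≈ 667.6 → 668

N ≈ 668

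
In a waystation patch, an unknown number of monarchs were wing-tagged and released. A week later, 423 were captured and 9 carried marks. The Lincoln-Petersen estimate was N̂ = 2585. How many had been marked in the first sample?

From N = M·C/R: M = N·R / C = 2585·9 / 423 = 23265 / 423 = 55.

M = 55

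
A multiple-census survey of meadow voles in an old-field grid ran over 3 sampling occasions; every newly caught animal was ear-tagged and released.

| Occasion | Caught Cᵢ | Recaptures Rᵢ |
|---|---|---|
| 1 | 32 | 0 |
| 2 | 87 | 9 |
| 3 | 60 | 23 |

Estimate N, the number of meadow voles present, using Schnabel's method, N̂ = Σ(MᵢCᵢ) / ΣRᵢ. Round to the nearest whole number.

N ≈ 293

Marked at large before each occasion: Mᵢ = Σⱼ<ᵢ (Cⱼ − Rⱼ) → M1=0, M2=32, M3=110
Σ MᵢCᵢ = 0·32 + 32·87 + 110·60 = 0 + 2784 + 6600 = 9384
Σ Rᵢ = 0 + 9 + 23 = 32
N̂ = 9384 / 32 ≈ 293.2 → 293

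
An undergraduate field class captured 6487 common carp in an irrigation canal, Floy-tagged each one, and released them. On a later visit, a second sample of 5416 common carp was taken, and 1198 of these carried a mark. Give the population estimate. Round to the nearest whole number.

N ≈ 29,327

N = (6487 × 5416) / 1198 = 35133592 / 1198 ≈ 29326.9 → 29327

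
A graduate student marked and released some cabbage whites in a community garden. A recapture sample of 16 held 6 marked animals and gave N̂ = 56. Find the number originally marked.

From N = M·C/R: M = N·R / C = 56·6 / 16 = 336 / 16 = 21.

M = 21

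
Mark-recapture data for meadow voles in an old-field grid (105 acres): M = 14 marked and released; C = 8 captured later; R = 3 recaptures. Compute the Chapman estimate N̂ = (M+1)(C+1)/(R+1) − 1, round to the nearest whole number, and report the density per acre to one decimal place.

density ≈ 0.3 meadow voles per acre

N̂ = 15·9/4 − 1 = 135/4 − 1 ≈ 32.8 → 33
Density = N̂ / area = 33 / 105 ≈ 0.31 → 0.3 per acre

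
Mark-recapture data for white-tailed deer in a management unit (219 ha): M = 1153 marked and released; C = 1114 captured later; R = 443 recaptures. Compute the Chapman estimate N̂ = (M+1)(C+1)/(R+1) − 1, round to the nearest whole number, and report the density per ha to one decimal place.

density ≈ 13.2 white-tailed deer per ha

N̂ = 1154·1115/444 − 1 = 1286710/444 − 1 ≈ 2897.0 → 2897
Density = N̂ / area = 2897 / 219 ≈ 13.23 → 13.2 per ha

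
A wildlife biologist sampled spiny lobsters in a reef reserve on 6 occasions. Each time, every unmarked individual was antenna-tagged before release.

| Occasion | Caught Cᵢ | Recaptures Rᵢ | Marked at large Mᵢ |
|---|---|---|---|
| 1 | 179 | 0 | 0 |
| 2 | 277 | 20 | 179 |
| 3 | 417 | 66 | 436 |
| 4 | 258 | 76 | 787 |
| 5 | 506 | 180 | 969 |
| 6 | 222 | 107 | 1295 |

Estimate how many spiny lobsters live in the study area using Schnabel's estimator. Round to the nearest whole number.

Σ MᵢCᵢ = 0·179 + 179·277 + 436·417 + 787·258 + 969·506 + 1295·222 = 0 + 49583 + 181812 + 203046 + 490314 + 287490 = 1212245
Σ Rᵢ = 0 + 20 + 66 + 76 + 180 + 107 = 449
N̂ = 1212245 / 449 ≈ 2699.9 → 2700

N ≈ 2700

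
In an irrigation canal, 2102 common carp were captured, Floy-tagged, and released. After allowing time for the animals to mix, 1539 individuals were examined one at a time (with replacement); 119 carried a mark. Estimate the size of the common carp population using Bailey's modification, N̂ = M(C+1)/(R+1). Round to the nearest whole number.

N̂ = 2102·(1539+1)/(119+1) = 2102·1540/120 = 3237080/120 ≈ 26975.7 → 26976

N ≈ 26,976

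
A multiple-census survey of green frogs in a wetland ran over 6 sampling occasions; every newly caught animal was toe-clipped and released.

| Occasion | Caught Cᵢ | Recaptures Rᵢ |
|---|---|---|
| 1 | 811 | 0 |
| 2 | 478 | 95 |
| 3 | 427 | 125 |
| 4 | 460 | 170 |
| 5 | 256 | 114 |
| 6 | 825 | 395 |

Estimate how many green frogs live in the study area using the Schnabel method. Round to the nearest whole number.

Marked at large before each occasion: Mᵢ = Σⱼ<ᵢ (Cⱼ − Rⱼ) → M1=0, M2=811, M3=1194, M4=1496, M5=1786, M6=1928
Σ MᵢCᵢ = 0·811 + 811·478 + 1194·427 + 1496·460 + 1786·256 + 1928·825 = 0 + 387658 + 509838 + 688160 + 457216 + 1590600 = 3633472
Σ Rᵢ = 0 + 95 + 125 + 170 + 114 + 395 = 899
N̂ = 3633472 / 899 ≈ 4041.7 → 4042

N ≈ 4042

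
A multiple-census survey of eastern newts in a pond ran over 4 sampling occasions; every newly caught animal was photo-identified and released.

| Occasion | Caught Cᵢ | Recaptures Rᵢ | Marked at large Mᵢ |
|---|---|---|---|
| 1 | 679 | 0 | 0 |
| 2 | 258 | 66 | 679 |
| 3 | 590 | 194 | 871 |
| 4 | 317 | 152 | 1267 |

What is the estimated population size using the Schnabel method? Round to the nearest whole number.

N ≈ 2647

Σ MᵢCᵢ = 0·679 + 679·258 + 871·590 + 1267·317 = 0 + 175182 + 513890 + 401639 = 1090711
Σ Rᵢ = 0 + 66 + 194 + 152 = 412
N̂ = 1090711 / 412 ≈ 2647.4 → 2647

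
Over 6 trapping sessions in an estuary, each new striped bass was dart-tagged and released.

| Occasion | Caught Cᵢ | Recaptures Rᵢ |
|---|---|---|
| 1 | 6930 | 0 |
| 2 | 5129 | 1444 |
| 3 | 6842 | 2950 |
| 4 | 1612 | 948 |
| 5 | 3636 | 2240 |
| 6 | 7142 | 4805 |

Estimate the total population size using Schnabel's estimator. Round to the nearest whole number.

N ≈ 24,626

Marked at large before each occasion: Mᵢ = Σⱼ<ᵢ (Cⱼ − Rⱼ) → M1=0, M2=6930, M3=10615, M4=14507, M5=15171, M6=16567
Σ MᵢCᵢ = 0·6930 + 6930·5129 + 10615·6842 + 14507·1612 + 15171·3636 + 16567·7142 = 0 + 35543970 + 72627830 + 23385284 + 55161756 + 118321514 = 305040354
Σ Rᵢ = 0 + 1444 + 2950 + 948 + 2240 + 4805 = 12387
N̂ = 305040354 / 12387 ≈ 24625.8 → 24626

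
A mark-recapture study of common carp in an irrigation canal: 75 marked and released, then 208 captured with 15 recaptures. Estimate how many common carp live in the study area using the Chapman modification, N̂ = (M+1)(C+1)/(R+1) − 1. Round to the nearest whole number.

N̂ = (75+1)(208+1)/(15+1) − 1 = 76·209/16 − 1
= 15884/16 − 1 ≈ 992.8 − 1 ≈ 991.8 → 992

N ≈ 992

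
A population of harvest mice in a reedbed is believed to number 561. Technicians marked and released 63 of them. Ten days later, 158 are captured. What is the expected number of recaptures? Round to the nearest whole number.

Expected recaptures E[R] = M·C / N.
E[R] = 63 × 158 / 561 = 9954 / 561 ≈ 17.7 → 18

expected recaptures ≈ 18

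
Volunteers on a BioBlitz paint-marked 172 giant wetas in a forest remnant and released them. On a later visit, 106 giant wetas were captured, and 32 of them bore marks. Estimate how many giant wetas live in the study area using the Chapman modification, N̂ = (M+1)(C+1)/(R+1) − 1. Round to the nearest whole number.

N ≈ 560

N̂ = (172+1)(106+1)/(32+1) − 1 = 173·107/33 − 1
= 18511/33 − 1 ≈ 560.9 − 1 ≈ 559.9 → 560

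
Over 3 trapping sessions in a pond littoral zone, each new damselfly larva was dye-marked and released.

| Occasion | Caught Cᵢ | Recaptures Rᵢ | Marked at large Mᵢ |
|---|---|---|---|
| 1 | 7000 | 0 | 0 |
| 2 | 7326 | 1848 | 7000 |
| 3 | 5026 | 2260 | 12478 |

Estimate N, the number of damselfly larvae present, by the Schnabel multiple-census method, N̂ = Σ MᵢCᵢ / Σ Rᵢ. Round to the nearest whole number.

N ≈ 27,750

Σ MᵢCᵢ = 0·7000 + 7000·7326 + 12478·5026 = 0 + 51282000 + 62714428 = 113996428
Σ Rᵢ = 0 + 1848 + 2260 = 4108
N̂ = 113996428 / 4108 ≈ 27749.9 → 27750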